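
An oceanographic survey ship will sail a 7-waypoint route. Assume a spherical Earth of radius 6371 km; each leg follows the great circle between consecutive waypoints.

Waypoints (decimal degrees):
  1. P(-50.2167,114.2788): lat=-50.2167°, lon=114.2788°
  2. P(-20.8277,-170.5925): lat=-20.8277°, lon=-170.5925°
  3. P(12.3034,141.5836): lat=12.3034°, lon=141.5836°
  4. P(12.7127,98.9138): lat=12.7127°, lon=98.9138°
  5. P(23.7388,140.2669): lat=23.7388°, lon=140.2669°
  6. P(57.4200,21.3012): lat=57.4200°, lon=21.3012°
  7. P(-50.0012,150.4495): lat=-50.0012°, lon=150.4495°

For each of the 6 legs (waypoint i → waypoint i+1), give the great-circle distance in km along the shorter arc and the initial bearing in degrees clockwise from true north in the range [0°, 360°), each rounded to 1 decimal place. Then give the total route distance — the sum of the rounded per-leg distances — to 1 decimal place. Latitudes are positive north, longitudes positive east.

Leg 1: φ1=-0.8764468, φ2=-0.3635119, Δφ=0.5129348, Δλ=-4.9719421 rad; a=sin²(Δφ/2)+cosφ1·cosφ2·sin²(Δλ/2)=0.2866346672; c=2·atan2(√a, √(1-a))=1.129921652; dist=6371·c=7198.731 ≈ 7198.7 km; running total=7198.7 km
Leg 1 bearing: y=sinΔλ·cosφ2=0.90334743, x=cosφ1·sinφ2-sinφ1·cosφ2·cosΔλ=-0.04317822; θ=atan2(y, x)=92.7365° ≈ 92.7°
Leg 2: φ1=-0.3635119, φ2=0.2147348, Δφ=0.5782468, Δλ=5.4485008 rad; a=sin²(Δφ/2)+cosφ1·cosφ2·sin²(Δλ/2)=0.2313203838; c=2·atan2(√a, √(1-a))=1.003493623; dist=6371·c=6393.258 ≈ 6393.3 km; running total=13592.0 km
Leg 2 bearing: y=sinΔλ·cosφ2=-0.72406419, x=cosφ1·sinφ2-sinφ1·cosφ2·cosΔλ=0.43240734; θ=atan2(y, x)=-59.1546° <0 so +360° → 300.8454° ≈ 300.8°
Leg 3: φ1=0.2147348, φ2=0.2218785, Δφ=0.0071436, Δλ=-0.7447285 rad; a=sin²(Δφ/2)+cosφ1·cosφ2·sin²(Δλ/2)=0.1261664961; c=2·atan2(√a, √(1-a))=0.726254382; dist=6371·c=4626.967 ≈ 4627.0 km; running total=18219.0 km
Leg 3 bearing: y=sinΔλ·cosφ2=-0.66115716, x=cosφ1·sinφ2-sinφ1·cosφ2·cosΔλ=0.06217118; θ=atan2(y, x)=-84.6281° <0 so +360° → 275.3719° ≈ 275.4°
Leg 4: φ1=0.2218785, φ2=0.4143202, Δφ=0.1924417, Δλ=0.7217478 rad; a=sin²(Δφ/2)+cosφ1·cosφ2·sin²(Δλ/2)=0.1205575193; c=2·atan2(√a, √(1-a))=0.709197142; dist=6371·c=4518.295 ≈ 4518.3 km; running total=22737.3 km
Leg 4 bearing: y=sinΔλ·cosφ2=0.60479613, x=cosφ1·sinφ2-sinφ1·cosφ2·cosΔλ=0.24148552; θ=atan2(y, x)=68.2340° ≈ 68.2°
Leg 5: φ1=0.4143202, φ2=1.0021681, Δφ=0.5878478, Δλ=-2.0763432 rad; a=sin²(Δφ/2)+cosφ1·cosφ2·sin²(Δλ/2)=0.4497462792; c=2·atan2(√a, √(1-a))=1.470118895; dist=6371·c=9366.127 ≈ 9366.1 km; running total=32103.4 km
Leg 5 bearing: y=sinΔλ·cosφ2=-0.47111851, x=cosφ1·sinφ2-sinφ1·cosφ2·cosΔλ=0.87632505; θ=atan2(y, x)=-28.2628° <0 so +360° → 331.7372° ≈ 331.7°
Leg 6: φ1=1.0021681, φ2=-0.8726856, Δφ=-1.8748536, Δλ=2.2540631 rad; a=sin²(Δφ/2)+cosφ1·cosφ2·sin²(Δλ/2)=0.9320128179; c=2·atan2(√a, √(1-a))=2.614008090; dist=6371·c=16653.846 ≈ 16653.8 km; running total=48757.2 km
Leg 6 bearing: y=sinΔλ·cosφ2=0.49847865, x=cosφ1·sinφ2-sinφ1·cosφ2·cosΔλ=-0.07056014; θ=atan2(y, x)=98.0567° ≈ 98.1°

Leg 1: dist=7198.7 km, bearing=92.7°
Leg 2: dist=6393.3 km, bearing=300.8°
Leg 3: dist=4627.0 km, bearing=275.4°
Leg 4: dist=4518.3 km, bearing=68.2°
Leg 5: dist=9366.1 km, bearing=331.7°
Leg 6: dist=16653.8 km, bearing=98.1°
Total: 48757.2 km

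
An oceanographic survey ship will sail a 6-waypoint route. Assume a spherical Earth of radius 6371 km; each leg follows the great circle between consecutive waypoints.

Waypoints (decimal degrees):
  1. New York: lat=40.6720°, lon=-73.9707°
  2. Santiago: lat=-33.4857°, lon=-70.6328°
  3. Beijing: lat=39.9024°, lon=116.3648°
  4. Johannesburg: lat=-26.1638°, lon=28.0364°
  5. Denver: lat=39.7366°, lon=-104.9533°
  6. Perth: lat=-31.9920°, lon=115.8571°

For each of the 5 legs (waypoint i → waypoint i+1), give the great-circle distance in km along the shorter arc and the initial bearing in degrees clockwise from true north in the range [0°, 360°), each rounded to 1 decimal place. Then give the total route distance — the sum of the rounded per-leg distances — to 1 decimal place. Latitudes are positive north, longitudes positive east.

Leg 1: φ1=0.7098603, φ2=-0.5844357, Δφ=-1.2942960, Δλ=0.0582573 rad; a=sin²(Δφ/2)+cosφ1·cosφ2·sin²(Δλ/2)=0.3640412921; c=2·atan2(√a, √(1-a))=1.295411363; dist=6371·c=8253.066 ≈ 8253.1 km; running total=8253.1 km
Leg 1 bearing: y=sinΔλ·cosφ2=0.04856052, x=cosφ1·sinφ2-sinφ1·cosφ2·cosΔλ=-0.96109458; θ=atan2(y, x)=177.1075° ≈ 177.1°
Leg 2: φ1=-0.5844357, φ2=0.6964283, Δφ=1.2808640, Δλ=3.2637238 rad; a=sin²(Δφ/2)+cosφ1·cosφ2·sin²(Δλ/2)=0.9944847978; c=2·atan2(√a, √(1-a))=2.992926971; dist=6371·c=19067.938 ≈ 19067.9 km; running total=27321.0 km
Leg 2 bearing: y=sinΔλ·cosφ2=-0.09345874, x=cosφ1·sinφ2-sinφ1·cosφ2·cosΔλ=0.11491128; θ=atan2(y, x)=-39.1219° <0 so +360° → 320.8781° ≈ 320.9°
Leg 3: φ1=0.6964283, φ2=-0.4566445, Δφ=-1.1530727, Δλ=-1.5416214 rad; a=sin²(Δφ/2)+cosφ1·cosφ2·sin²(Δλ/2)=0.6313845674; c=2·atan2(√a, √(1-a))=1.836687403; dist=6371·c=11701.535 ≈ 11701.5 km; running total=39022.5 km
Leg 3 bearing: y=sinΔλ·cosφ2=-0.89715518, x=cosφ1·sinφ2-sinφ1·cosφ2·cosΔλ=-0.35505627; θ=atan2(y, x)=-111.5916° <0 so +360° → 248.4084° ≈ 248.4°
Leg 4: φ1=-0.4566445, φ2=0.6935345, Δφ=1.1501790, Δλ=-2.3211081 rad; a=sin²(Δφ/2)+cosφ1·cosφ2·sin²(Δλ/2)=0.8762487881; c=2·atan2(√a, √(1-a))=2.422642514; dist=6371·c=15434.655 ≈ 15434.7 km; running total=54457.2 km
Leg 4 bearing: y=sinΔλ·cosφ2=-0.56249895, x=cosφ1·sinφ2-sinφ1·cosφ2·cosΔλ=0.34255267; θ=atan2(y, x)=-58.6593° <0 so +360° → 301.3407° ≈ 301.3°
Leg 5: φ1=0.6935345, φ2=-0.5583657, Δφ=-1.2519002, Δλ=3.8538685 rad; a=sin²(Δφ/2)+cosφ1·cosφ2·sin²(Δλ/2)=0.9161568839; c=2·atan2(√a, √(1-a))=2.554065203; dist=6371·c=16271.949 ≈ 16271.9 km; running total=70729.1 km
Leg 5 bearing: y=sinΔλ·cosφ2=-0.55429697, x=cosφ1·sinφ2-sinφ1·cosφ2·cosΔλ=0.00294329; θ=atan2(y, x)=-89.6958° <0 so +360° → 270.3042° ≈ 270.3°

Leg 1: dist=8253.1 km, bearing=177.1°
Leg 2: dist=19067.9 km, bearing=320.9°
Leg 3: dist=11701.5 km, bearing=248.4°
Leg 4: dist=15434.7 km, bearing=301.3°
Leg 5: dist=16271.9 km, bearing=270.3°
Total: 70729.1 km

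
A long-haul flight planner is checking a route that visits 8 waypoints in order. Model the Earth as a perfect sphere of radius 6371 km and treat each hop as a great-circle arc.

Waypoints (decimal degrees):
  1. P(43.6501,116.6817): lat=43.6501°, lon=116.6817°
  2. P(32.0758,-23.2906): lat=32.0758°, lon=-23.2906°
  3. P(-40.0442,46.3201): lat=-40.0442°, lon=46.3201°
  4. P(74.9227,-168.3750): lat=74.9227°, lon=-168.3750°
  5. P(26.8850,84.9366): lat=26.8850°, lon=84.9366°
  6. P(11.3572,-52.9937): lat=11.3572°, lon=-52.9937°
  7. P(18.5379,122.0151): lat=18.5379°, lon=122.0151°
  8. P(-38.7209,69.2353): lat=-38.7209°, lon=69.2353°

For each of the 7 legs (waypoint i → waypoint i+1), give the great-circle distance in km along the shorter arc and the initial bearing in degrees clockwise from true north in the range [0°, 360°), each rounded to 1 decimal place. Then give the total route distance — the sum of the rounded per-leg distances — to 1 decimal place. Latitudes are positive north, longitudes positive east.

Leg 1: φ1=0.7618380, φ2=0.5598283, Δφ=-0.2020096, Δλ=-2.4429775 rad; a=sin²(Δφ/2)+cosφ1·cosφ2·sin²(Δλ/2)=0.5514645697; c=2·atan2(√a, √(1-a))=1.673908084; dist=6371·c=10664.468 ≈ 10664.5 km; running total=10664.5 km
Leg 1 bearing: y=sinΔλ·cosφ2=-0.54497745, x=cosφ1·sinφ2-sinφ1·cosφ2·cosΔλ=0.83210887; θ=atan2(y, x)=-33.2222° <0 so +360° → 326.7778° ≈ 326.8°
Leg 2: φ1=0.5598283, φ2=-0.6989031, Δφ=-1.2587315, Δλ=1.2149359 rad; a=sin²(Δφ/2)+cosφ1·cosφ2·sin²(Δλ/2)=0.5578301841; c=2·atan2(√a, √(1-a))=1.686716131; dist=6371·c=10746.068 ≈ 10746.1 km; running total=21410.6 km
Leg 2 bearing: y=sinΔλ·cosφ2=0.71758450, x=cosφ1·sinφ2-sinφ1·cosφ2·cosΔλ=-0.68680067; θ=atan2(y, x)=133.7443° ≈ 133.7°
Leg 3: φ1=-0.6989031, φ2=1.3076478, Δφ=2.0065509, Δλ=-3.7471364 rad; a=sin²(Δφ/2)+cosφ1·cosφ2·sin²(Δλ/2)=0.8924793463; c=2·atan2(√a, √(1-a))=2.473425777; dist=6371·c=15758.196 ≈ 15758.2 km; running total=37168.8 km
Leg 3 bearing: y=sinΔλ·cosφ2=0.14806383, x=cosφ1·sinφ2-sinφ1·cosφ2·cosΔλ=0.60159534; θ=atan2(y, x)=13.8267° ≈ 13.8°
Leg 4: φ1=1.3076478, φ2=0.4692318, Δφ=-0.8384160, Δλ=4.4211215 rad; a=sin²(Δφ/2)+cosφ1·cosφ2·sin²(Δλ/2)=0.3149950513; c=2·atan2(√a, √(1-a))=1.191776653; dist=6371·c=7592.809 ≈ 7592.8 km; running total=44761.6 km
Leg 4 bearing: y=sinΔλ·cosφ2=-0.85434903, x=cosφ1·sinφ2-sinφ1·cosφ2·cosΔλ=0.36493891; θ=atan2(y, x)=-66.8700° <0 so +360° → 293.1300° ≈ 293.1°
Leg 5: φ1=0.4692318, φ2=0.1982205, Δφ=-0.2710112, Δλ=-2.4073379 rad; a=sin²(Δφ/2)+cosφ1·cosφ2·sin²(Δλ/2)=0.7800408387; c=2·atan2(√a, √(1-a))=2.165280716; dist=6371·c=13795.003 ≈ 13795.0 km; running total=58556.6 km
Leg 5 bearing: y=sinΔλ·cosφ2=-0.65691390, x=cosφ1·sinφ2-sinφ1·cosφ2·cosΔλ=0.50475007; θ=atan2(y, x)=-52.4626° <0 so +360° → 307.5374° ≈ 307.5°
Leg 6: φ1=0.1982205, φ2=0.3235474, Δφ=0.1253269, Δλ=3.0544798 rad; a=sin²(Δφ/2)+cosφ1·cosφ2·sin²(Δλ/2)=0.9317072990; c=2·atan2(√a, √(1-a))=2.612795644; dist=6371·c=16646.121 ≈ 16646.1 km; running total=75202.7 km
Leg 6 bearing: y=sinΔλ·cosφ2=0.08248847, x=cosφ1·sinφ2-sinφ1·cosφ2·cosΔλ=0.49770562; θ=atan2(y, x)=9.4105° ≈ 9.4°
Leg 7: φ1=0.3235474, φ2=-0.6758072, Δφ=-0.9993546, Δλ=-0.9211813 rad; a=sin²(Δφ/2)+cosφ1·cosφ2·sin²(Δλ/2)=0.3757165467; c=2·atan2(√a, √(1-a))=1.319595882; dist=6371·c=8407.145 ≈ 8407.1 km; running total=83609.8 km
Leg 7 bearing: y=sinΔλ·cosφ2=-0.62128812, x=cosφ1·sinφ2-sinφ1·cosφ2·cosΔλ=-0.74311208; θ=atan2(y, x)=-140.1023° <0 so +360° → 219.8977° ≈ 219.9°

Leg 1: dist=10664.5 km, bearing=326.8°
Leg 2: dist=10746.1 km, bearing=133.7°
Leg 3: dist=15758.2 km, bearing=13.8°
Leg 4: dist=7592.8 km, bearing=293.1°
Leg 5: dist=13795.0 km, bearing=307.5°
Leg 6: dist=16646.1 km, bearing=9.4°
Leg 7: dist=8407.1 km, bearing=219.9°
Total: 83609.8 km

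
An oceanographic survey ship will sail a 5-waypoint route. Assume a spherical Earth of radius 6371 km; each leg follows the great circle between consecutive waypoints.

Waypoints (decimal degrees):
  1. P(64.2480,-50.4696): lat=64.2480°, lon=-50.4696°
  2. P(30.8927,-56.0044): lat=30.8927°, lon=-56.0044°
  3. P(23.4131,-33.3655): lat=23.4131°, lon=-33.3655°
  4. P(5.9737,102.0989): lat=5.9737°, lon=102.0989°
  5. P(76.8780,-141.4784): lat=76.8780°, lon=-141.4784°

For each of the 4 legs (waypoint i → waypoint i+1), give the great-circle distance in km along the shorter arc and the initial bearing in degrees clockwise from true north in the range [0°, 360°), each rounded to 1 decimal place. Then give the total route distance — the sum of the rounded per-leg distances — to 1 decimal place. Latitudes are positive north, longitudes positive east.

Leg 1: φ1=1.1213391, φ2=0.5391793, Δφ=-0.5821598, Δλ=-0.0966005 rad; a=sin²(Δφ/2)+cosφ1·cosφ2·sin²(Δλ/2)=0.0832305850; c=2·atan2(√a, √(1-a))=0.585313682; dist=6371·c=3729.033 ≈ 3729.0 km; running total=3729.0 km
Leg 1 bearing: y=sinΔλ·cosφ2=-0.08276694, x=cosφ1·sinφ2-sinφ1·cosφ2·cosΔλ=-0.54622583; θ=atan2(y, x)=-171.3838° <0 so +360° → 188.6162° ≈ 188.6°
Leg 2: φ1=0.5391793, φ2=0.4086357, Δφ=-0.1305436, Δλ=0.3951233 rad; a=sin²(Δφ/2)+cosφ1·cosφ2·sin²(Δλ/2)=0.0345922005; c=2·atan2(√a, √(1-a))=0.374158259; dist=6371·c=2383.762 ≈ 2383.8 km; running total=6112.8 km
Leg 2 bearing: y=sinΔλ·cosφ2=0.35322901, x=cosφ1·sinφ2-sinφ1·cosφ2·cosΔλ=-0.09387004; θ=atan2(y, x)=104.8823° ≈ 104.9°
Leg 3: φ1=0.4086357, φ2=0.1042607, Δφ=-0.3043749, Δλ=2.3642998 rad; a=sin²(Δφ/2)+cosφ1·cosφ2·sin²(Δλ/2)=0.8046092558; c=2·atan2(√a, √(1-a))=2.225871064; dist=6371·c=14181.025 ≈ 14181.0 km; running total=20293.8 km
Leg 3 bearing: y=sinΔλ·cosφ2=0.69754379, x=cosφ1·sinφ2-sinφ1·cosφ2·cosΔλ=0.37720745; θ=atan2(y, x)=61.5970° ≈ 61.6°
Leg 4: φ1=0.1042607, φ2=1.3417742, Δφ=1.2375135, Δλ=-4.2512259 rad; a=sin²(Δφ/2)+cosφ1·cosφ2·sin²(Δλ/2)=0.4995604433; c=2·atan2(√a, √(1-a))=1.569917213; dist=6371·c=10001.943 ≈ 10001.9 km; running total=30295.7 km
Leg 4 bearing: y=sinΔλ·cosφ2=0.20330920, x=cosφ1·sinφ2-sinφ1·cosφ2·cosΔλ=0.97911419; θ=atan2(y, x)=11.7305° ≈ 11.7°

Leg 1: dist=3729.0 km, bearing=188.6°
Leg 2: dist=2383.8 km, bearing=104.9°
Leg 3: dist=14181.0 km, bearing=61.6°
Leg 4: dist=10001.9 km, bearing=11.7°
Total: 30295.7 km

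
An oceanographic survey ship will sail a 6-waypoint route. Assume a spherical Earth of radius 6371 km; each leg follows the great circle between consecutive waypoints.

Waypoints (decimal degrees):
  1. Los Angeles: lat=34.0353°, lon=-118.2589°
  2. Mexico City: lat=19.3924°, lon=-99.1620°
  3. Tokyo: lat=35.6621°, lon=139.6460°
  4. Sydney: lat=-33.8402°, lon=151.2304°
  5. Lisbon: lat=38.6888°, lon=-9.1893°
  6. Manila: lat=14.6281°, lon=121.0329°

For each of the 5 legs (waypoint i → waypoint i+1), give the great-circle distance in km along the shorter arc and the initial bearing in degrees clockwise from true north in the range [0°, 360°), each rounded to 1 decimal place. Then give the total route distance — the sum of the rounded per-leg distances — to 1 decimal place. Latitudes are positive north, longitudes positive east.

Leg 1: dist=2491.5 km, bearing=125.9°
Leg 2: dist=11312.1 km, bearing=314.8°
Leg 3: dist=7821.5 km, bearing=169.8°
Leg 4: dist=18182.9 km, bearing=292.7°
Leg 5: dist=12149.1 km, bearing=51.5°
Total: 51957.1 km

Leg 1: φ1=0.5940280, φ2=0.3384612, Δφ=-0.2555668, Δλ=0.3333038 rad; a=sin²(Δφ/2)+cosφ1·cosφ2·sin²(Δλ/2)=0.0377491231; c=2·atan2(√a, √(1-a))=0.391069935; dist=6371·c=2491.507 ≈ 2491.5 km; running total=2491.5 km
Leg 1 bearing: y=sinΔλ·cosφ2=0.30860552, x=cosφ1·sinφ2-sinφ1·cosφ2·cosΔλ=-0.22373899; θ=atan2(y, x)=125.9421° ≈ 125.9°
Leg 2: φ1=0.3384612, φ2=0.6224211, Δφ=0.2839598, Δλ=4.1679859 rad; a=sin²(Δφ/2)+cosφ1·cosφ2·sin²(Δλ/2)=0.6016666362; c=2·atan2(√a, √(1-a))=1.775557443; dist=6371·c=11312.076 ≈ 11312.1 km; running total=13803.6 km
Leg 2 bearing: y=sinΔλ·cosφ2=-0.69501600, x=cosφ1·sinφ2-sinφ1·cosφ2·cosΔλ=0.68964363; θ=atan2(y, x)=-45.2223° <0 so +360° → 314.7777° ≈ 314.8°
Leg 3: φ1=0.6224211, φ2=-0.5906229, Δφ=-1.2130440, Δλ=0.2021859 rad; a=sin²(Δφ/2)+cosφ1·cosφ2·sin²(Δλ/2)=0.3317882881; c=2·atan2(√a, √(1-a))=1.227679974; dist=6371·c=7821.549 ≈ 7821.5 km; running total=21625.1 km
Leg 3 bearing: y=sinΔλ·cosφ2=0.16679257, x=cosφ1·sinφ2-sinφ1·cosφ2·cosΔλ=-0.92682227; θ=atan2(y, x)=169.7981° ≈ 169.8°
Leg 4: φ1=-0.5906229, φ2=0.6752469, Δφ=1.2658699, Δλ=-2.7998520 rad; a=sin²(Δφ/2)+cosφ1·cosφ2·sin²(Δλ/2)=0.9794654093; c=2·atan2(√a, √(1-a))=2.854004704; dist=6371·c=18182.864 ≈ 18182.9 km; running total=39808.0 km
Leg 4 bearing: y=sinΔλ·cosφ2=-0.26158476, x=cosφ1·sinφ2-sinφ1·cosφ2·cosΔλ=0.10965902; θ=atan2(y, x)=-67.2561° <0 so +360° → 292.7439° ≈ 292.7°
Leg 5: φ1=0.6752469, φ2=0.2553085, Δφ=-0.4199384, Δλ=2.2728061 rad; a=sin²(Δφ/2)+cosφ1·cosφ2·sin²(Δλ/2)=0.6649217742; c=2·atan2(√a, √(1-a))=1.906934171; dist=6371·c=12149.078 ≈ 12149.1 km; running total=51957.1 km
Leg 5 bearing: y=sinΔλ·cosφ2=0.73879587, x=cosφ1·sinφ2-sinφ1·cosφ2·cosΔλ=0.58769371; θ=atan2(y, x)=51.4986° ≈ 51.5°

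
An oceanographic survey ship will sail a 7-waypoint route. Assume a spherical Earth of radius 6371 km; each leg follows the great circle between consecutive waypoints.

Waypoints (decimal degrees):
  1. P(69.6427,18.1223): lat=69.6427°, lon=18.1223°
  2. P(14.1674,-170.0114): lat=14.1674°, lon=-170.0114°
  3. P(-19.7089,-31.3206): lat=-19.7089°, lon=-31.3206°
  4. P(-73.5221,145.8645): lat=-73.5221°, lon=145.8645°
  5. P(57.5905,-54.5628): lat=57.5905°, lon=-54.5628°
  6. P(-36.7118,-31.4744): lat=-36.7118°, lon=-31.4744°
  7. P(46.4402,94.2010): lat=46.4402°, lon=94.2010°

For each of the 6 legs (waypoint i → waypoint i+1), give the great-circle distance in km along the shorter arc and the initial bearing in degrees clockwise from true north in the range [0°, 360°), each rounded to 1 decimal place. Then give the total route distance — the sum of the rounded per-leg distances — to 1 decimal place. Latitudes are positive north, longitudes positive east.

Leg 1: dist=10674.1 km, bearing=7.9°
Leg 2: dist=15588.6 km, bearing=103.9°
Leg 3: dist=9646.2 km, bearing=179.2°
Leg 4: dist=18033.7 km, bearing=142.3°
Leg 5: dist=10706.1 km, bearing=161.6°
Leg 6: dist=15462.5 km, bearing=58.7°
Total: 80111.2 km

Leg 1: φ1=1.2154944, φ2=0.2472678, Δφ=-0.9682266, Δλ=-3.2835525 rad; a=sin²(Δφ/2)+cosφ1·cosφ2·sin²(Δλ/2)=0.5522155739; c=2·atan2(√a, √(1-a))=1.675418231; dist=6371·c=10674.090 ≈ 10674.1 km; running total=10674.1 km
Leg 1 bearing: y=sinΔλ·cosφ2=0.13718026, x=cosφ1·sinφ2-sinφ1·cosφ2·cosΔλ=0.98502574; θ=atan2(y, x)=7.9283° ≈ 7.9°
Leg 2: φ1=0.2472678, φ2=-0.3439852, Δφ=-0.5912530, Δλ=2.4206111 rad; a=sin²(Δφ/2)+cosφ1·cosφ2·sin²(Δλ/2)=0.8840937373; c=2·atan2(√a, √(1-a))=2.446801574; dist=6371·c=15588.573 ≈ 15588.6 km; running total=26262.7 km
Leg 2 bearing: y=sinΔλ·cosφ2=0.62145112, x=cosφ1·sinφ2-sinφ1·cosφ2·cosΔλ=-0.15390423; θ=atan2(y, x)=103.9096° ≈ 103.9°
Leg 3: φ1=-0.3439852, φ2=-1.2832027, Δφ=-0.9392175, Δλ=3.0924634 rad; a=sin²(Δφ/2)+cosφ1·cosφ2·sin²(Δλ/2)=0.4716580488; c=2·atan2(√a, √(1-a))=1.514082026; dist=6371·c=9646.217 ≈ 9646.2 km; running total=35908.9 km
Leg 3 bearing: y=sinΔλ·cosφ2=0.01392969, x=cosφ1·sinφ2-sinφ1·cosφ2·cosΔλ=-0.99829500; θ=atan2(y, x)=179.2006° ≈ 179.2°
Leg 4: φ1=-1.2832027, φ2=1.0051438, Δφ=2.2883466, Δλ=-3.4981163 rad; a=sin²(Δφ/2)+cosφ1·cosφ2·sin²(Δλ/2)=0.9760150625; c=2·atan2(√a, √(1-a))=2.830599483; dist=6371·c=18033.749 ≈ 18033.7 km; running total=53942.6 km
Leg 4 bearing: y=sinΔλ·cosφ2=0.18706238, x=cosφ1·sinφ2-sinφ1·cosφ2·cosΔλ=-0.24217000; θ=atan2(y, x)=142.3160° ≈ 142.3°
Leg 5: φ1=1.0051438, φ2=-0.6407418, Δφ=-1.6458856, Δλ=0.4029686 rad; a=sin²(Δφ/2)+cosφ1·cosφ2·sin²(Δλ/2)=0.5547170310; c=2·atan2(√a, √(1-a))=1.680450001; dist=6371·c=10706.147 ≈ 10706.1 km; running total=64648.7 km
Leg 5 bearing: y=sinΔλ·cosφ2=0.31436875, x=cosφ1·sinφ2-sinφ1·cosφ2·cosΔλ=-0.94297215; θ=atan2(y, x)=161.5626° ≈ 161.6°
Leg 6: φ1=-0.6407418, φ2=0.8105344, Δφ=1.4512762, Δλ=2.1934495 rad; a=sin²(Δφ/2)+cosφ1·cosφ2·sin²(Δλ/2)=0.8776818854; c=2·atan2(√a, √(1-a))=2.427005385; dist=6371·c=15462.451 ≈ 15462.5 km; running total=80111.2 km
Leg 6 bearing: y=sinΔλ·cosφ2=0.55978852, x=cosφ1·sinφ2-sinφ1·cosφ2·cosΔλ=0.34067930; θ=atan2(y, x)=58.6759° ≈ 58.7°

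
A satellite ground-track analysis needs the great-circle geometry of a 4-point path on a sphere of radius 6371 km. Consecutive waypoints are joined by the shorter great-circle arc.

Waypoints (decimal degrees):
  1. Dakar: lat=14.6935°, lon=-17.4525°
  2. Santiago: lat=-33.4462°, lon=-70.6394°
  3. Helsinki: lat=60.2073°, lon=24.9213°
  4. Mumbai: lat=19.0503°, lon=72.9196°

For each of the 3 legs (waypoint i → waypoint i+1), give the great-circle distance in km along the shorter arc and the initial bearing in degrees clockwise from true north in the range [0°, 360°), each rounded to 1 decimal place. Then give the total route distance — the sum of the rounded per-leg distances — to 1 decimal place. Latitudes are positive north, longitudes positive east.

Leg 1: φ1=0.2564500, φ2=-0.5837463, Δφ=-0.8401963, Δλ=-0.9282865 rad; a=sin²(Δφ/2)+cosφ1·cosφ2·sin²(Δλ/2)=0.3280849905; c=2·atan2(√a, √(1-a))=1.219803770; dist=6371·c=7771.370 ≈ 7771.4 km; running total=7771.4 km
Leg 1 bearing: y=sinΔλ·cosφ2=-0.66801893, x=cosφ1·sinφ2-sinφ1·cosφ2·cosΔλ=-0.65994820; θ=atan2(y, x)=-134.6518° <0 so +360° → 225.3482° ≈ 225.3°
Leg 2: φ1=-0.5837463, φ2=1.0508156, Δφ=1.6345619, Δλ=1.6678489 rad; a=sin²(Δφ/2)+cosφ1·cosφ2·sin²(Δλ/2)=0.7592402082; c=2·atan2(√a, √(1-a))=2.115869213; dist=6371·c=13480.203 ≈ 13480.2 km; running total=21251.6 km
Leg 2 bearing: y=sinΔλ·cosφ2=0.49452521, x=cosφ1·sinφ2-sinφ1·cosφ2·cosΔλ=0.69758360; θ=atan2(y, x)=35.3333° ≈ 35.3°
Leg 3: φ1=1.0508156, φ2=0.3324905, Δφ=-0.7183252, Δλ=0.8377284 rad; a=sin²(Δφ/2)+cosφ1·cosφ2·sin²(Δλ/2)=0.2012369366; c=2·atan2(√a, √(1-a))=0.930383987; dist=6371·c=5927.476 ≈ 5927.5 km; running total=27179.1 km
Leg 3 bearing: y=sinΔλ·cosφ2=0.70242580, x=cosφ1·sinφ2-sinφ1·cosφ2·cosΔλ=-0.38673056; θ=atan2(y, x)=118.8356° ≈ 118.8°

Leg 1: dist=7771.4 km, bearing=225.3°
Leg 2: dist=13480.2 km, bearing=35.3°
Leg 3: dist=5927.5 km, bearing=118.8°
Total: 27179.1 km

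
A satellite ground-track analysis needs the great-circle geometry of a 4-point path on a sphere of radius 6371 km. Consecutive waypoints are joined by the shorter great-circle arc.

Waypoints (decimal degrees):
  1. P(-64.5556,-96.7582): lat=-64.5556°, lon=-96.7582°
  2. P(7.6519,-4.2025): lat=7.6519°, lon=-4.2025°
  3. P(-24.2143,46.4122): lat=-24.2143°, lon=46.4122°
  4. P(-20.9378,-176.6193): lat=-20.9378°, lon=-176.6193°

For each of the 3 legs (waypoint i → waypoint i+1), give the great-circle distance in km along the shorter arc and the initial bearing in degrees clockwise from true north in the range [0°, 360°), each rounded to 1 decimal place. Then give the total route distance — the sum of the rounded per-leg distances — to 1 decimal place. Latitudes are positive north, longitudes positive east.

Leg 1: dist=10897.4 km, bearing=89.0°
Leg 2: dist=6531.5 km, bearing=124.4°
Leg 3: dist=13168.8 km, bearing=133.6°
Total: 30597.7 km

Leg 1: φ1=-1.1267078, φ2=0.1335508, Δφ=1.2602586, Δλ=1.6154017 rad; a=sin²(Δφ/2)+cosφ1·cosφ2·sin²(Δλ/2)=0.5696128415; c=2·atan2(√a, √(1-a))=1.710475766; dist=6371·c=10897.441 ≈ 10897.4 km; running total=10897.4 km
Leg 1 bearing: y=sinΔλ·cosφ2=0.99010953, x=cosφ1·sinφ2-sinφ1·cosφ2·cosΔλ=0.01730084; θ=atan2(y, x)=88.9989° ≈ 89.0°
Leg 2: φ1=0.1335508, φ2=-0.4226193, Δφ=-0.5561701, Δλ=0.8833932 rad; a=sin²(Δφ/2)+cosφ1·cosφ2·sin²(Δλ/2)=0.2405308889; c=2·atan2(√a, √(1-a))=1.025187964; dist=6371·c=6531.473 ≈ 6531.5 km; running total=17428.9 km
Leg 2 bearing: y=sinΔλ·cosφ2=0.70489525, x=cosφ1·sinφ2-sinφ1·cosφ2·cosΔλ=-0.48355538; θ=atan2(y, x)=124.44997° ≈ 124.4°
Leg 3: φ1=-0.4226193, φ2=-0.3654335, Δφ=0.0571857, Δλ=-3.8926340 rad; a=sin²(Δφ/2)+cosφ1·cosφ2·sin²(Δλ/2)=0.7380378942; c=2·atan2(√a, √(1-a))=2.066983269; dist=6371·c=13168.750 ≈ 13168.8 km; running total=30597.7 km
Leg 3 bearing: y=sinΔλ·cosφ2=0.63734071, x=cosφ1·sinφ2-sinφ1·cosφ2·cosΔλ=-0.60592794; θ=atan2(y, x)=133.5527° ≈ 133.6°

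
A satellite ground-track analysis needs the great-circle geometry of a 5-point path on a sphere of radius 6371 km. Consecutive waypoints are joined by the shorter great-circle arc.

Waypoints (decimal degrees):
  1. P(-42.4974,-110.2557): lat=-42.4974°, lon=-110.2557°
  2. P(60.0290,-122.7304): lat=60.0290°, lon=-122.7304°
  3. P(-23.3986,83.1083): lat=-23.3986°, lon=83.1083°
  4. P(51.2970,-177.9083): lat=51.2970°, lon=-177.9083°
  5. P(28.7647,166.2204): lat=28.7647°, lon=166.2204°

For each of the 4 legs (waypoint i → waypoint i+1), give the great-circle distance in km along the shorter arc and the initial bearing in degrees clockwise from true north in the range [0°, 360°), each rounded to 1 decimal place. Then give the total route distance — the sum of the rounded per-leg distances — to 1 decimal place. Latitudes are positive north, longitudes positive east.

Leg 1: φ1=-0.7417196, φ2=1.0477037, Δφ=1.7894233, Δλ=-0.2177246 rad; a=sin²(Δφ/2)+cosφ1·cosφ2·sin²(Δλ/2)=0.6127925891; c=2·atan2(√a, √(1-a))=1.798339982; dist=6371·c=11457.224 ≈ 11457.2 km; running total=11457.2 km
Leg 1 bearing: y=sinΔλ·cosφ2=-0.10790955, x=cosφ1·sinφ2-sinφ1·cosφ2·cosΔλ=0.96822872; θ=atan2(y, x)=-6.3594° <0 so +360° → 353.6406° ≈ 353.6°
Leg 2: φ1=1.0477037, φ2=-0.4083826, Δφ=-1.4560863, Δλ=3.5925630 rad; a=sin²(Δφ/2)+cosφ1·cosφ2·sin²(Δλ/2)=0.8783321553; c=2·atan2(√a, √(1-a))=2.428992292; dist=6371·c=15475.110 ≈ 15475.1 km; running total=26932.3 km
Leg 2 bearing: y=sinΔλ·cosφ2=-0.39999759, x=cosφ1·sinφ2-sinφ1·cosφ2·cosΔλ=0.51716636; θ=atan2(y, x)=-37.7198° <0 so +360° → 322.2802° ≈ 322.3°
Leg 3: φ1=-0.4083826, φ2=0.8953015, Δφ=1.3036842, Δλ=-4.5555991 rad; a=sin²(Δφ/2)+cosφ1·cosφ2·sin²(Δλ/2)=0.6997617528; c=2·atan2(√a, √(1-a))=1.981793334; dist=6371·c=12626.005 ≈ 12626.0 km; running total=39558.3 km
Leg 3 bearing: y=sinΔλ·cosφ2=0.61761355, x=cosφ1·sinφ2-sinφ1·cosφ2·cosΔλ=0.67744702; θ=atan2(y, x)=42.3547° ≈ 42.4°
Leg 4: φ1=0.8953015, φ2=0.5020387, Δφ=-0.3932628, Δλ=6.0061789 rad; a=sin²(Δφ/2)+cosφ1·cosφ2·sin²(Δλ/2)=0.0486158822; c=2·atan2(√a, √(1-a))=0.444633807; dist=6371·c=2832.762 ≈ 2832.8 km; running total=42391.1 km
Leg 4 bearing: y=sinΔλ·cosφ2=-0.23973123, x=cosφ1·sinφ2-sinφ1·cosφ2·cosΔλ=-0.35712526; θ=atan2(y, x)=-146.1273° <0 so +360° → 213.8727° ≈ 213.9°

Leg 1: dist=11457.2 km, bearing=353.6°
Leg 2: dist=15475.1 km, bearing=322.3°
Leg 3: dist=12626.0 km, bearing=42.4°
Leg 4: dist=2832.8 km, bearing=213.9°
Total: 42391.1 km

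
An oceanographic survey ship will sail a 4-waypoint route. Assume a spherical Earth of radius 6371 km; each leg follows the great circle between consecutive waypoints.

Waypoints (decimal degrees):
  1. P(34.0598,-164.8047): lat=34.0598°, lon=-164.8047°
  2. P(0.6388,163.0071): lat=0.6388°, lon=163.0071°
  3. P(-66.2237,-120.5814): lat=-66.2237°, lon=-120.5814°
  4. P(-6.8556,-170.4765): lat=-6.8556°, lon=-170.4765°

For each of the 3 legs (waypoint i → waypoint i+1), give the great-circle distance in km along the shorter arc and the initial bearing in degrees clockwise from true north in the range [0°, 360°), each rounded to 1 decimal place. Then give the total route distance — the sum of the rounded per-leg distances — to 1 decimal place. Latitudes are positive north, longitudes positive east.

Leg 1: φ1=0.5944557, φ2=0.0111492, Δφ=-0.5833065, Δλ=5.7213952 rad; a=sin²(Δφ/2)+cosφ1·cosφ2·sin²(Δλ/2)=0.1463384724; c=2·atan2(√a, √(1-a))=0.785092259; dist=6371·c=5001.823 ≈ 5001.8 km; running total=5001.8 km
Leg 1 bearing: y=sinΔλ·cosφ2=-0.53266888, x=cosφ1·sinφ2-sinφ1·cosφ2·cosΔλ=-0.46471277; θ=atan2(y, x)=-131.1022° <0 so +360° → 228.8978° ≈ 228.9°
Leg 2: φ1=0.0111492, φ2=-1.1558216, Δφ=-1.1669708, Δλ=-4.9495530 rad; a=sin²(Δφ/2)+cosφ1·cosφ2·sin²(Δλ/2)=0.4577428661; c=2·atan2(√a, √(1-a))=1.486181125; dist=6371·c=9468.460 ≈ 9468.5 km; running total=14470.3 km
Leg 2 bearing: y=sinΔλ·cosφ2=0.39188142, x=cosφ1·sinφ2-sinφ1·cosφ2·cosΔλ=-0.91612570; θ=atan2(y, x)=156.8407° ≈ 156.8°
Leg 3: φ1=-1.1558216, φ2=-0.1196528, Δφ=1.0361688, Δλ=-0.8708338 rad; a=sin²(Δφ/2)+cosφ1·cosφ2·sin²(Δλ/2)=0.3164524717; c=2·atan2(√a, √(1-a))=1.194912217; dist=6371·c=7612.786 ≈ 7612.8 km; running total=22083.1 km
Leg 3 bearing: y=sinΔλ·cosφ2=-0.75939763, x=cosφ1·sinφ2-sinφ1·cosφ2·cosΔλ=0.53717452; θ=atan2(y, x)=-54.7256° <0 so +360° → 305.2744° ≈ 305.3°

Leg 1: dist=5001.8 km, bearing=228.9°
Leg 2: dist=9468.5 km, bearing=156.8°
Leg 3: dist=7612.8 km, bearing=305.3°
Total: 22083.1 km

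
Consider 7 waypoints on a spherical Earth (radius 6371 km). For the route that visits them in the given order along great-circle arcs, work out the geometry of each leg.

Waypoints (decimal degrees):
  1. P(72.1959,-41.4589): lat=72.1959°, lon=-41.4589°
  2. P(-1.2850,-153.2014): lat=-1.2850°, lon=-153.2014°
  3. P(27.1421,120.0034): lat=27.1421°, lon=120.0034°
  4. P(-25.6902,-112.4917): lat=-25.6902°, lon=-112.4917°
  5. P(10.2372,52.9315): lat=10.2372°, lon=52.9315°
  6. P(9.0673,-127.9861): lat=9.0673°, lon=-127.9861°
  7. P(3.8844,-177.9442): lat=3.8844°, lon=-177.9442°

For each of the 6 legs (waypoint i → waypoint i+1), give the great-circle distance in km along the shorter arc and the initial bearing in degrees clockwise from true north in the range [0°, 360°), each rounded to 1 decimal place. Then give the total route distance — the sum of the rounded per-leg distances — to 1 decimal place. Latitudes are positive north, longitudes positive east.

Leg 1: dist=10867.6 km, bearing=290.4°
Leg 2: dist=9755.8 km, bearing=297.2°
Leg 3: dist=14823.8 km, bearing=100.7°
Leg 4: dist=17710.8 km, bearing=135.6°
Leg 5: dist=17866.1 km, bearing=2.7°
Leg 6: dist=5545.3 km, bearing=267.4°
Total: 76569.4 km

Leg 1: φ1=1.2600562, φ2=-0.0224275, Δφ=-1.2824836, Δλ=-1.9502745 rad; a=sin²(Δφ/2)+cosφ1·cosφ2·sin²(Δλ/2)=0.5672944191; c=2·atan2(√a, √(1-a))=1.705794840; dist=6371·c=10867.619 ≈ 10867.6 km; running total=10867.6 km
Leg 1 bearing: y=sinΔλ·cosφ2=-0.92862446, x=cosφ1·sinφ2-sinφ1·cosφ2·cosΔλ=0.34574913; θ=atan2(y, x)=-69.5785° <0 so +360° → 290.4215° ≈ 290.4°
Leg 2: φ1=-0.0224275, φ2=0.4737190, Δφ=0.4961465, Δλ=4.7683233 rad; a=sin²(Δφ/2)+cosφ1·cosφ2·sin²(Δλ/2)=0.4802471457; c=2·atan2(√a, √(1-a))=1.531280335; dist=6371·c=9755.787 ≈ 9755.8 km; running total=20623.4 km
Leg 2 bearing: y=sinΔλ·cosφ2=-0.88848614, x=cosφ1·sinφ2-sinφ1·cosφ2·cosΔλ=0.45719982; θ=atan2(y, x)=-62.7704° <0 so +360° → 297.2296° ≈ 297.2°
Leg 3: φ1=0.4737190, φ2=-0.4483786, Δφ=-0.9220976, Δλ=-4.0578050 rad; a=sin²(Δφ/2)+cosφ1·cosφ2·sin²(Δλ/2)=0.8429967429; c=2·atan2(√a, √(1-a))=2.326764562; dist=6371·c=14823.817 ≈ 14823.8 km; running total=35447.2 km
Leg 3 bearing: y=sinΔλ·cosφ2=0.71488438, x=cosφ1·sinφ2-sinφ1·cosφ2·cosΔλ=-0.13547420; θ=atan2(y, x)=100.7306° ≈ 100.7°
Leg 4: φ1=-0.4483786, φ2=0.1786728, Δφ=0.6270514, Δλ=2.8871795 rad; a=sin²(Δφ/2)+cosφ1·cosφ2·sin²(Δλ/2)=0.9676520561; c=2·atan2(√a, √(1-a))=2.779913868; dist=6371·c=17710.831 ≈ 17710.8 km; running total=53158.0 km
Leg 4 bearing: y=sinΔλ·cosφ2=0.24767090, x=cosφ1·sinφ2-sinφ1·cosφ2·cosΔλ=-0.25271594; θ=atan2(y, x)=135.5777° ≈ 135.6°
Leg 5: φ1=0.1786728, φ2=0.1582542, Δφ=-0.0204186, Δλ=-3.1576078 rad; a=sin²(Δφ/2)+cosφ1·cosφ2·sin²(Δλ/2)=0.9718251845; c=2·atan2(√a, √(1-a))=2.804288803; dist=6371·c=17866.124 ≈ 17866.1 km; running total=71024.1 km
Leg 5 bearing: y=sinΔλ·cosφ2=0.01581434, x=cosφ1·sinφ2-sinφ1·cosφ2·cosΔλ=0.33056601; θ=atan2(y, x)=2.7390° ≈ 2.7°
Leg 6: φ1=0.1582542, φ2=0.0677956, Δφ=-0.0904587, Δλ=-0.8719333 rad; a=sin²(Δφ/2)+cosφ1·cosφ2·sin²(Δλ/2)=0.1777375591; c=2·atan2(√a, √(1-a))=0.870394614; dist=6371·c=5545.284 ≈ 5545.3 km; running total=76569.4 km
Leg 6 bearing: y=sinΔλ·cosφ2=-0.76381547, x=cosφ1·sinφ2-sinφ1·cosφ2·cosΔλ=-0.03425802; θ=atan2(y, x)=-92.5681° <0 so +360° → 267.4319° ≈ 267.4°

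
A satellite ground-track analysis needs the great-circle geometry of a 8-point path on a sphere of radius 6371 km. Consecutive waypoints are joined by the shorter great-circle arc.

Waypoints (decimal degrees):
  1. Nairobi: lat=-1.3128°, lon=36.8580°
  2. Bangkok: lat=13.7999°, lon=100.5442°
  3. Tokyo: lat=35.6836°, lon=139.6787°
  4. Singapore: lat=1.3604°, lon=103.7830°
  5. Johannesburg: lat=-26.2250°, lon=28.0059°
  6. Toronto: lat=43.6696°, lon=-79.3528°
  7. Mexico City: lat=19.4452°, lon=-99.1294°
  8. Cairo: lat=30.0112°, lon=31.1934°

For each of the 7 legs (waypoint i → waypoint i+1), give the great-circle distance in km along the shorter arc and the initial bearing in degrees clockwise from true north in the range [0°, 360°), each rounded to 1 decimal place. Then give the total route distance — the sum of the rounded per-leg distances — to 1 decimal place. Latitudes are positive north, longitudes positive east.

Leg 1: dist=7211.5 km, bearing=74.1°
Leg 2: dist=4595.0 km, bearing=50.9°
Leg 3: dist=5315.7 km, bearing=232.3°
Leg 4: dist=8660.6 km, bearing=242.8°
Leg 5: dist=13334.0 km, bearing=307.2°
Leg 6: dist=3262.6 km, bearing=220.6°
Leg 7: dist=12366.5 km, bearing=45.1°
Total: 54745.9 km

Leg 1: φ1=-0.0229127, φ2=0.2408537, Δφ=0.2637664, Δλ=1.1115339 rad; a=sin²(Δφ/2)+cosφ1·cosφ2·sin²(Δλ/2)=0.2875432184; c=2·atan2(√a, √(1-a))=1.131929929; dist=6371·c=7211.526 ≈ 7211.5 km; running total=7211.5 km
Leg 1 bearing: y=sinΔλ·cosφ2=0.87050542, x=cosφ1·sinφ2-sinφ1·cosφ2·cosΔλ=0.24833200; θ=atan2(y, x)=74.0780° ≈ 74.1°
Leg 2: φ1=0.2408537, φ2=0.6227963, Δφ=0.3819426, Δλ=0.6830259 rad; a=sin²(Δφ/2)+cosφ1·cosφ2·sin²(Δλ/2)=0.1245064873; c=2·atan2(√a, √(1-a))=0.721240740; dist=6371·c=4595.025 ≈ 4595.0 km; running total=11806.5 km
Leg 2 bearing: y=sinΔλ·cosφ2=0.51264622, x=cosφ1·sinφ2-sinφ1·cosφ2·cosΔλ=0.41618787; θ=atan2(y, x)=50.9288° ≈ 50.9°
Leg 3: φ1=0.6227963, φ2=0.0237435, Δφ=-0.5990528, Δλ=-0.6264982 rad; a=sin²(Δφ/2)+cosφ1·cosφ2·sin²(Δλ/2)=0.1641722544; c=2·atan2(√a, √(1-a))=0.834355254; dist=6371·c=5315.677 ≈ 5315.7 km; running total=17122.2 km
Leg 3 bearing: y=sinΔλ·cosφ2=-0.58614630, x=cosφ1·sinφ2-sinφ1·cosφ2·cosΔλ=-0.45311302; θ=atan2(y, x)=-127.7054° <0 so +360° → 232.2946° ≈ 232.3°
Leg 4: φ1=0.0237435, φ2=-0.4577126, Δφ=-0.4814561, Δλ=-1.3225599 rad; a=sin²(Δφ/2)+cosφ1·cosφ2·sin²(Δλ/2)=0.3950744573; c=2·atan2(√a, √(1-a))=1.359373675; dist=6371·c=8660.570 ≈ 8660.6 km; running total=25782.8 km
Leg 4 bearing: y=sinΔλ·cosφ2=-0.86956809, x=cosφ1·sinφ2-sinφ1·cosφ2·cosΔλ=-0.44700543; θ=atan2(y, x)=-117.2056° <0 so +360° → 242.7944° ≈ 242.8°
Leg 5: φ1=-0.4577126, φ2=0.7621783, Δφ=1.2198909, Δλ=-1.8737628 rad; a=sin²(Δφ/2)+cosφ1·cosφ2·sin²(Δλ/2)=0.7493620344; c=2·atan2(√a, √(1-a))=2.092922409; dist=6371·c=13334.009 ≈ 13334.0 km; running total=39116.8 km
Leg 5 bearing: y=sinΔλ·cosφ2=-0.69038984, x=cosφ1·sinφ2-sinφ1·cosφ2·cosΔλ=0.52405741; θ=atan2(y, x)=-52.7988° <0 so +360° → 307.2012° ≈ 307.2°
Leg 6: φ1=0.7621783, φ2=0.3393828, Δφ=-0.4227955, Δλ=-0.3451668 rad; a=sin²(Δφ/2)+cosφ1·cosφ2·sin²(Δλ/2)=0.0641419867; c=2·atan2(√a, √(1-a))=0.512102827; dist=6371·c=3262.607 ≈ 3262.6 km; running total=42379.4 km
Leg 6 bearing: y=sinΔλ·cosφ2=-0.31905405, x=cosφ1·sinφ2-sinφ1·cosφ2·cosΔλ=-0.37190816; θ=atan2(y, x)=-139.3742° <0 so +360° → 220.6258° ≈ 220.6°
Leg 7: φ1=0.3393828, φ2=0.5237943, Δφ=0.1844115, Δλ=2.2745620 rad; a=sin²(Δφ/2)+cosφ1·cosφ2·sin²(Δλ/2)=0.6809328084; c=2·atan2(√a, √(1-a))=1.941064685; dist=6371·c=12366.523 ≈ 12366.5 km; running total=54745.9 km
Leg 7 bearing: y=sinΔλ·cosφ2=0.66019267, x=cosφ1·sinφ2-sinφ1·cosφ2·cosΔλ=0.65817848; θ=atan2(y, x)=45.0875° ≈ 45.1°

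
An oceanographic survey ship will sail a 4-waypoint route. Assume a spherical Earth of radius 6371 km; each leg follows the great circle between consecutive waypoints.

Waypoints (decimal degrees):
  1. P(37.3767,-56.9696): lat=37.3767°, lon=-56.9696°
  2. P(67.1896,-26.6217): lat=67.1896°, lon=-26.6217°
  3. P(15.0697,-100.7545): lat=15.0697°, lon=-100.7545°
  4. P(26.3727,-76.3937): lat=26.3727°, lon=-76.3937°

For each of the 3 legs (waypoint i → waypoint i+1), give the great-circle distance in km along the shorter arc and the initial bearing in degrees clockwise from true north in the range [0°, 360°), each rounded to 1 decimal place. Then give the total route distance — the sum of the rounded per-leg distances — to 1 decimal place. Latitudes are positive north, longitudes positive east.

Leg 1: dist=3821.4 km, bearing=20.3°
Leg 2: dist=7783.7 km, bearing=261.3°
Leg 3: dist=2820.7 km, bearing=59.6°
Total: 14425.8 km

Leg 1: φ1=0.6523465, φ2=1.1726797, Δφ=0.5203333, Δλ=0.5296708 rad; a=sin²(Δφ/2)+cosφ1·cosφ2·sin²(Δλ/2)=0.0872805733; c=2·atan2(√a, √(1-a))=0.599817137; dist=6371·c=3821.435 ≈ 3821.4 km; running total=3821.4 km
Leg 1 bearing: y=sinΔλ·cosφ2=0.19587650, x=cosφ1·sinφ2-sinφ1·cosφ2·cosΔλ=0.52941769; θ=atan2(y, x)=20.3037° ≈ 20.3°
Leg 2: φ1=1.1726797, φ2=0.2630159, Δφ=-0.9096639, Δλ=-1.2938614 rad; a=sin²(Δφ/2)+cosφ1·cosφ2·sin²(Δλ/2)=0.3289944117; c=2·atan2(√a, √(1-a))=1.221740018; dist=6371·c=7783.706 ≈ 7783.7 km; running total=11605.1 km
Leg 2 bearing: y=sinΔλ·cosφ2=-0.92881856, x=cosφ1·sinφ2-sinφ1·cosφ2·cosΔλ=-0.14256378; θ=atan2(y, x)=-98.7262° <0 so +360° → 261.2738° ≈ 261.3°
Leg 3: φ1=0.2630159, φ2=0.4602904, Δφ=0.1972746, Δλ=0.4251762 rad; a=sin²(Δφ/2)+cosφ1·cosφ2·sin²(Δλ/2)=0.0482099990; c=2·atan2(√a, √(1-a))=0.442742783; dist=6371·c=2820.714 ≈ 2820.7 km; running total=14425.8 km
Leg 3 bearing: y=sinΔλ·cosφ2=0.36955167, x=cosφ1·sinφ2-sinφ1·cosφ2·cosΔλ=0.21673657; θ=atan2(y, x)=59.6090° ≈ 59.6°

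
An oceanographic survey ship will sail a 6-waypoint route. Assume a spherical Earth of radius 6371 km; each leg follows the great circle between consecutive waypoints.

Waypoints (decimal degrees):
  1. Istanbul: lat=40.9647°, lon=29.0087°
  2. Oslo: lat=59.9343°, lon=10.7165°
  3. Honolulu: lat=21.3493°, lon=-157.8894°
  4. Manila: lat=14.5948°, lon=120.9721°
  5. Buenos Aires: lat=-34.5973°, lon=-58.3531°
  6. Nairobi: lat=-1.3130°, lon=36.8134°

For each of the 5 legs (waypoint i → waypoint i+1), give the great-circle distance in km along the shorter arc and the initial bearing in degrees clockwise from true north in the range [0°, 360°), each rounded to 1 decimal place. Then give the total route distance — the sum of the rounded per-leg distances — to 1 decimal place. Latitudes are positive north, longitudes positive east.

Leg 1: φ1=0.7149689, φ2=1.0460509, Δφ=0.3310820, Δλ=-0.3192591 rad; a=sin²(Δφ/2)+cosφ1·cosφ2·sin²(Δλ/2)=0.0367126587; c=2·atan2(√a, √(1-a))=0.385595341; dist=6371·c=2456.628 ≈ 2456.6 km; running total=2456.6 km
Leg 1 bearing: y=sinΔλ·cosφ2=-0.15724318, x=cosφ1·sinφ2-sinφ1·cosφ2·cosΔλ=0.34166349; θ=atan2(y, x)=-24.7132° <0 so +360° → 335.2868° ≈ 335.3°
Leg 2: φ1=1.0460509, φ2=0.3726156, Δφ=-0.6734353, Δλ=-2.9427281 rad; a=sin²(Δφ/2)+cosφ1·cosφ2·sin²(Δλ/2)=0.5711737540; c=2·atan2(√a, √(1-a))=1.713628999; dist=6371·c=10917.530 ≈ 10917.5 km; running total=13374.1 km
Leg 2 bearing: y=sinΔλ·cosφ2=-0.18399975, x=cosφ1·sinφ2-sinφ1·cosφ2·cosΔλ=0.97256428; θ=atan2(y, x)=-10.7132° <0 so +360° → 349.2868° ≈ 349.3°
Leg 3: φ1=0.3726156, φ2=0.2547273, Δφ=-0.1178883, Δλ=4.8670513 rad; a=sin²(Δφ/2)+cosφ1·cosφ2·sin²(Δλ/2)=0.3847097640; c=2·atan2(√a, √(1-a))=1.338122139; dist=6371·c=8525.176 ≈ 8525.2 km; running total=21899.3 km
Leg 3 bearing: y=sinΔλ·cosφ2=-0.95618081, x=cosφ1·sinφ2-sinφ1·cosφ2·cosΔλ=0.18041871; θ=atan2(y, x)=-79.3147° <0 so +360° → 280.6853° ≈ 280.7°
Leg 4: φ1=0.2547273, φ2=-0.6038368, Δφ=-0.8585641, Δλ=-3.1298152 rad; a=sin²(Δφ/2)+cosφ1·cosφ2·sin²(Δλ/2)=0.9698112246; c=2·atan2(√a, √(1-a))=2.792321693; dist=6371·c=17789.882 ≈ 17789.9 km; running total=39689.2 km
Leg 4 bearing: y=sinΔλ·cosφ2=-0.00969456, x=cosφ1·sinφ2-sinφ1·cosφ2·cosΔλ=-0.34207553; θ=atan2(y, x)=-178.3766° <0 so +360° → 181.6234° ≈ 181.6°
Leg 5: φ1=-0.6038368, φ2=-0.0229162, Δφ=0.5809206, Δλ=1.6609688 rad; a=sin²(Δφ/2)+cosφ1·cosφ2·sin²(Δλ/2)=0.5305479171; c=2·atan2(√a, √(1-a))=1.631930234; dist=6371·c=10397.028 ≈ 10397.0 km; running total=50086.2 km
Leg 5 bearing: y=sinΔλ·cosφ2=0.99567572, x=cosφ1·sinφ2-sinφ1·cosφ2·cosΔλ=-0.06997967; θ=atan2(y, x)=94.0203° ≈ 94.0°

Leg 1: dist=2456.6 km, bearing=335.3°
Leg 2: dist=10917.5 km, bearing=349.3°
Leg 3: dist=8525.2 km, bearing=280.7°
Leg 4: dist=17789.9 km, bearing=181.6°
Leg 5: dist=10397.0 km, bearing=94.0°
Total: 50086.2 km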